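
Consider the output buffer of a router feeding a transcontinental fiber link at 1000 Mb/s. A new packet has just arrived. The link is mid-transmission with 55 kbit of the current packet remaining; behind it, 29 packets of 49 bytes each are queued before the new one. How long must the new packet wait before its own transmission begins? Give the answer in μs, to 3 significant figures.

66.4 μs

Each queued packet: L/R = 392/1000000000 = 0.392 μs.
29 queued → 11.368 μs.
Plus remaining 55000 bits of current packet: 55 μs.
Queuing delay = 66.4 μs.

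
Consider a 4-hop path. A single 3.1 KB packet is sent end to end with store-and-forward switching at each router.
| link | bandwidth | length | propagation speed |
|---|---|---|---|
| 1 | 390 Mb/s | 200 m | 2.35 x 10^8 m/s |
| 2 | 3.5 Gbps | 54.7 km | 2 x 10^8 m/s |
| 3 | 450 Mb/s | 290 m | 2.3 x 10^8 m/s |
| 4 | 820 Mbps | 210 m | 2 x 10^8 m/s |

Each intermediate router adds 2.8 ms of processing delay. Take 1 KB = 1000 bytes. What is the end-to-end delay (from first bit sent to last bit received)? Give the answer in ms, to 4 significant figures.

L = 24800 bits.
Transmission delays (L/R per hop): 0.0635897, 0.00708571, 0.0551111, 0.0302439 ms; sum = 0.15603 ms.
Propagation delays (d/s per hop): 0.000851064, 0.2735, 0.00126087, 0.00105 ms; sum = 0.276662 ms.
Processing at 3 router(s): 3 × 2.8 ms = 8.4 ms.
End-to-end = 8.833 ms.

8.833 ms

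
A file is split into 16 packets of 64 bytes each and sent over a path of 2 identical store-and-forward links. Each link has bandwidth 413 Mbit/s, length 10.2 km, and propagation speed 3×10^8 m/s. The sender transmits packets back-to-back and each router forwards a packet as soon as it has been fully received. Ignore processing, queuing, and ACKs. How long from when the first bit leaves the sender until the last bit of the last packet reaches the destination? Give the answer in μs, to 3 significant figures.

Per-hop transmission t_tx = L/R = 512/413000000 = 1.23971 μs.
Per-hop propagation t_prop = 10200/300000000 = 34 μs.
Pipeline fill: first packet needs 2·t_tx to clear all hops; remaining 15 packets each add one t_tx.
Total = (2+16-1)·t_tx + 2·t_prop = 17·1.23971 + 2·34 = 89.1 μs.

89.1 μs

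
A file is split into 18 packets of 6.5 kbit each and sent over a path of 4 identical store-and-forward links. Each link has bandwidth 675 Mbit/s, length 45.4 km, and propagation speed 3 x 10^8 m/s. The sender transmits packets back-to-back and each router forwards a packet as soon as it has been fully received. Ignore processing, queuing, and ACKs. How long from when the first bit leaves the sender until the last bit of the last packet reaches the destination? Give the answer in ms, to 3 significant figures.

0.808 ms

Per-hop transmission t_tx = L/R = 6500/675000000 = 0.00962963 ms.
Per-hop propagation t_prop = 45400/300000000 = 0.151333 ms.
Pipeline fill: first packet needs 4·t_tx to clear all hops; remaining 17 packets each add one t_tx.
Total = (4+18-1)·t_tx + 4·t_prop = 21·0.00962963 + 4·0.151333 = 0.808 ms.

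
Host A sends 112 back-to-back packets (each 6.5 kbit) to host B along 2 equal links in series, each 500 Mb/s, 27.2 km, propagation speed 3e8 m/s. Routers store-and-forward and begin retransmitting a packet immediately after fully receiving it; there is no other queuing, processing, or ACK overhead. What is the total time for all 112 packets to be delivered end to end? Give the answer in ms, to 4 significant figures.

Per-hop transmission t_tx = L/R = 6500/500000000 = 0.013 ms.
Per-hop propagation t_prop = 27200/300000000 = 0.0906667 ms.
Pipeline fill: first packet needs 2·t_tx to clear all hops; remaining 111 packets each add one t_tx.
Total = (2+112-1)·t_tx + 2·t_prop = 113·0.013 + 2·0.0906667 = 1.650 ms.

1.650 ms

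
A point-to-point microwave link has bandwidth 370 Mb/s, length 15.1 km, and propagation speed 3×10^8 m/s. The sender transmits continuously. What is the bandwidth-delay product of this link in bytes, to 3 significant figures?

Propagation delay = 15100 / 300000000 = 5.03333e-05 s.
BDP = R × t_prop = 370000000 × 5.03333e-05 = 18623.3 bits.
In bytes: 18623.3/8 = 2330 bytes.

2330 bytes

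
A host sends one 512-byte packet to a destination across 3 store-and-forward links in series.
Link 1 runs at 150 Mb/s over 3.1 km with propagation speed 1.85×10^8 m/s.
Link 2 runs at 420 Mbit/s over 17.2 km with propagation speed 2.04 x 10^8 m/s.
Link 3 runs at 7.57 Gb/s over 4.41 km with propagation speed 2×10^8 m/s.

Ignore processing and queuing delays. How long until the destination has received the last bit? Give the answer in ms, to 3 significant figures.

L = 512 × 8 = 4096 bits.
Transmission delays (L/R per hop): 0.0273067, 0.00975238, 0.000541083 ms; sum = 0.0376001 ms.
Propagation delays (d/s per hop): 0.0167568, 0.0843137, 0.02205 ms; sum = 0.12312 ms.
End-to-end = 0.161 ms.

0.161 ms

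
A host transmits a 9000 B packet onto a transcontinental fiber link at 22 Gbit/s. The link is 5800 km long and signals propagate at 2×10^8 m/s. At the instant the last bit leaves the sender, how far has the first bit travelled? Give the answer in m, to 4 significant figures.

t_tx = L/R = 72000/22000000000 = 3.27273e-06 s.
Distance = s × t_tx = 200000000 × 3.27273e-06 = 654.5 m.

654.5 m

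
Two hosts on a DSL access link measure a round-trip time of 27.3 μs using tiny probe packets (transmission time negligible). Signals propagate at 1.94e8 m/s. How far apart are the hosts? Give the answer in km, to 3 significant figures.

2.65 km

One-way propagation = RTT/2 = 13.65 μs.
d = s × t = 194000000 × 1.365e-05 = 2.65 km.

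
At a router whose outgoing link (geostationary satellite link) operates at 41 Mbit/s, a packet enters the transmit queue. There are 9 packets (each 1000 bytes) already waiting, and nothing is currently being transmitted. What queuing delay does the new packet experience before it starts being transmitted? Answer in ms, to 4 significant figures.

Each queued packet: L/R = 8000/41000000 = 0.195122 ms.
9 queued → 1.7561 ms.
Queuing delay = 1.756 ms.

1.756 ms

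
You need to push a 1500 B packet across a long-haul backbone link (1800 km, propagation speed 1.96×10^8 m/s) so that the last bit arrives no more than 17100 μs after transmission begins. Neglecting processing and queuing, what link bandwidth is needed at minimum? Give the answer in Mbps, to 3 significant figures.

1.52 Mbps

L = 12000 bits.
Propagation delay = 1800000 / 196000000 = 9183.67 μs.
Transmission budget = 17100 − 9183.67 = 7916.33 μs.
R ≥ L / t_tx = 12000 bits / 0.00791633 s = 1.52 Mbps.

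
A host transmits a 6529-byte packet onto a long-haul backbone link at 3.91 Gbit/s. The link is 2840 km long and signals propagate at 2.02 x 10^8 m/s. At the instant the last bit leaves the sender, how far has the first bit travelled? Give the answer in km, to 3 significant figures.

t_tx = L/R = 52232/3910000000 = 1.33586e-05 s.
Distance = s × t_tx = 202000000 × 1.33586e-05 = 2.70 km.

2.70 km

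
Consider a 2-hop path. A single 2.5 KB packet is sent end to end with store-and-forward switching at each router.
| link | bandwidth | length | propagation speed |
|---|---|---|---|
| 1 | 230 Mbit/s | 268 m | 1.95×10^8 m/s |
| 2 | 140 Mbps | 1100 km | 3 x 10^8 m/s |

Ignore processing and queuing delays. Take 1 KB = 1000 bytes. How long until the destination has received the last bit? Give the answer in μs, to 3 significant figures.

L = 20000 bits.
Transmission delays (L/R per hop): 86.9565, 142.857 μs; sum = 229.814 μs.
Propagation delays (d/s per hop): 1.37436, 3666.67 μs; sum = 3668.04 μs.
End-to-end = 3900 μs.

3900 μs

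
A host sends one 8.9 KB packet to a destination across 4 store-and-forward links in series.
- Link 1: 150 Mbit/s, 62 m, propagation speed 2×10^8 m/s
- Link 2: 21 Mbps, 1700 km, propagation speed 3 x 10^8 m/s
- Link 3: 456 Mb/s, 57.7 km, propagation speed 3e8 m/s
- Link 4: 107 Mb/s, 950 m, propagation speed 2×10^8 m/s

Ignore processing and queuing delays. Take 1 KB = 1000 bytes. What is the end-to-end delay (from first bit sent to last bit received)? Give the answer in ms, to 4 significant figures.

L = 71200 bits.
Transmission delays (L/R per hop): 0.474667, 3.39048, 0.15614, 0.665421 ms; sum = 4.6867 ms.
Propagation delays (d/s per hop): 0.00031, 5.66667, 0.192333, 0.00475 ms; sum = 5.86406 ms.
End-to-end = 10.55 ms.

10.55 ms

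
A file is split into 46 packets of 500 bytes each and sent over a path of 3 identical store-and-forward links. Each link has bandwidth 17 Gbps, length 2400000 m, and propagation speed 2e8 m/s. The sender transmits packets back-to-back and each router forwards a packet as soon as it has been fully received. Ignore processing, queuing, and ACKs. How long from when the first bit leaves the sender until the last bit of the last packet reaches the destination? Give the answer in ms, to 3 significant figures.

36.0 ms

Per-hop transmission t_tx = L/R = 4000/17000000000 = 0.000235294 ms.
Per-hop propagation t_prop = 2400000/200000000 = 12 ms.
Pipeline fill: first packet needs 3·t_tx to clear all hops; remaining 45 packets each add one t_tx.
Total = (3+46-1)·t_tx + 3·t_prop = 48·0.000235294 + 3·12 = 36.0 ms.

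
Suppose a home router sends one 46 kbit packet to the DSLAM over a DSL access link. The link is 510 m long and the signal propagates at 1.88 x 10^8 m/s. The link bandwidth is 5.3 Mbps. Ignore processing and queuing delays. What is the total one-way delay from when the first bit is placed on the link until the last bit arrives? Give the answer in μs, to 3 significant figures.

8680 μs

L = 46000 bits.
Transmission delay = L/R = 46000 / 5300000 = 8679.25 μs.
Propagation delay = d/s = 510 m / 188000000 m/s = 2.71277 μs.
Total = 8680 μs.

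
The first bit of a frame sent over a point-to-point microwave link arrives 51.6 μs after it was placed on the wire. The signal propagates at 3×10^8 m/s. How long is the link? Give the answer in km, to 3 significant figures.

d = s × t_prop = 300000000 × 5.16e-05 = 15.5 km.

15.5 km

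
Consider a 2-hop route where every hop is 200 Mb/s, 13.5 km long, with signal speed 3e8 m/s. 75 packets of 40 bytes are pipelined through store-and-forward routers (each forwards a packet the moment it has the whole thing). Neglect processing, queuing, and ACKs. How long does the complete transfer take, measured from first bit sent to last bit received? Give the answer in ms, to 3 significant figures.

0.212 ms

Per-hop transmission t_tx = L/R = 320/200000000 = 0.0016 ms.
Per-hop propagation t_prop = 13500/300000000 = 0.045 ms.
Pipeline fill: first packet needs 2·t_tx to clear all hops; remaining 74 packets each add one t_tx.
Total = (2+75-1)·t_tx + 2·t_prop = 76·0.0016 + 2·0.045 = 0.212 ms.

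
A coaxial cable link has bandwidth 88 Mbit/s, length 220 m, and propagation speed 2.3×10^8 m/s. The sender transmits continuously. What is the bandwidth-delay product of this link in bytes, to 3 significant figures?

Propagation delay = 220 / 2.3e+08 = 9.56522e-07 s.
BDP = R × t_prop = 88000000 × 9.56522e-07 = 84.1739 bits.
In bytes: 84.1739/8 = 10.5 bytes.

10.5 bytes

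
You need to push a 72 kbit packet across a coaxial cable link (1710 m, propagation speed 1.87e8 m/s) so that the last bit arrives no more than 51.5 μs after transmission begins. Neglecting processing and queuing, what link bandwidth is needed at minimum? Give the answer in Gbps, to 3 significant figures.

1.70 Gbps

Propagation delay = 1710 / 187000000 = 9.14439 μs.
Transmission budget = 51.5 − 9.14439 = 42.3556 μs.
R ≥ L / t_tx = 72000 bits / 4.23556e-05 s = 1.70 Gbps.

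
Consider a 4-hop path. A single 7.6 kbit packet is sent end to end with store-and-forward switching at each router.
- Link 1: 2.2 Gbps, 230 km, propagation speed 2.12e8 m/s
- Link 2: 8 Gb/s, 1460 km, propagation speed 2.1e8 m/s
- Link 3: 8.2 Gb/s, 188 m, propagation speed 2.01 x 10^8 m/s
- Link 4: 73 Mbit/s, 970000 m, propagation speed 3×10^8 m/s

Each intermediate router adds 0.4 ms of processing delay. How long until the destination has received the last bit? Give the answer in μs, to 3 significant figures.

12600 μs

L = 7600 bits.
Transmission delays (L/R per hop): 3.45455, 0.95, 0.926829, 104.11 μs; sum = 109.441 μs.
Propagation delays (d/s per hop): 1084.91, 6952.38, 0.935323, 3233.33 μs; sum = 11271.6 μs.
Processing at 3 router(s): 3 × 0.4 ms = 1200 μs.
End-to-end = 12600 μs.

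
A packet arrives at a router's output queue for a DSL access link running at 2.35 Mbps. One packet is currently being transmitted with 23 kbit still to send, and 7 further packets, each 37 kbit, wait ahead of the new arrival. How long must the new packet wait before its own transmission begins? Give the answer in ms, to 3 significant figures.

120 ms

Each queued packet: L/R = 37000/2350000 = 15.7447 ms.
7 queued → 110.213 ms.
Plus remaining 23000 bits of current packet: 9.78723 ms.
Queuing delay = 120 ms.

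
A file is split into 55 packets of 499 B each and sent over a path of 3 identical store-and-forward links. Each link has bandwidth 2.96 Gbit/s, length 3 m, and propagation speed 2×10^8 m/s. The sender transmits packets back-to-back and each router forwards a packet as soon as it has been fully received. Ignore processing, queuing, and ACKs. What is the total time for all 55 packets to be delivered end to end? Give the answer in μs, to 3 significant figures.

Per-hop transmission t_tx = L/R = 3992/2960000000 = 1.34865 μs.
Per-hop propagation t_prop = 3/200000000 = 0.015 μs.
Pipeline fill: first packet needs 3·t_tx to clear all hops; remaining 54 packets each add one t_tx.
Total = (3+55-1)·t_tx + 3·t_prop = 57·1.34865 + 3·0.015 = 76.9 μs.

76.9 μs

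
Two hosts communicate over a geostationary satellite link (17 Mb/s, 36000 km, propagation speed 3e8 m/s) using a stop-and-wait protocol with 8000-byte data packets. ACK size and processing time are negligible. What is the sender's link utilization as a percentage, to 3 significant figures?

t_tx = L/R = 64000/17000000 = 0.00376471 s.
t_prop = 36000000/300000000 = 0.12 s; RTT = 0.24 s.
Cycle = t_tx + RTT = 0.243765 s.
Utilization = t_tx / cycle = 0.00376471/0.243765 = 1.54 %.

1.54 %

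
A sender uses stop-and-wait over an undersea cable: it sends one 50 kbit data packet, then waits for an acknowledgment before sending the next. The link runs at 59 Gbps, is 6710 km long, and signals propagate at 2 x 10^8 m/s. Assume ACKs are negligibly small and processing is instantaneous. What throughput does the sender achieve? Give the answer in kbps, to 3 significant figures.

745 kbps

t_tx = L/R = 50000/59000000000 = 8.47458e-07 s.
t_prop = 6710000/200000000 = 0.03355 s; RTT = 0.0671 s.
Cycle = t_tx + RTT = 0.0671008 s.
Throughput = L / cycle = 50000 / 0.0671008 = 745 kbps.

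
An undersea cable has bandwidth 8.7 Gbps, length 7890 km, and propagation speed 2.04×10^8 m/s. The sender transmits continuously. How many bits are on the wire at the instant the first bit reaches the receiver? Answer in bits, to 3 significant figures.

336000000 bits

Propagation delay = 7890000 / 204000000 = 0.0386765 s.
BDP = R × t_prop = 8700000000 × 0.0386765 = 336485000 bits.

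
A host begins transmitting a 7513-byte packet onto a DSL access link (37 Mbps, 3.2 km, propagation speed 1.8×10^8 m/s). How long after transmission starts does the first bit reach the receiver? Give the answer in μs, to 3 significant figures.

First bit experiences only propagation delay: d/s = 3200/180000000 = 17.8 μs.

17.8 μs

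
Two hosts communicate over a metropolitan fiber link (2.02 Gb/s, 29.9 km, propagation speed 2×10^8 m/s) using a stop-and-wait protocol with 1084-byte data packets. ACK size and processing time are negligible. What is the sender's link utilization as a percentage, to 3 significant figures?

t_tx = L/R = 8672/2020000000 = 4.29307e-06 s.
t_prop = 29900/200000000 = 0.0001495 s; RTT = 0.000299 s.
Cycle = t_tx + RTT = 0.000303293 s.
Utilization = t_tx / cycle = 4.29307e-06/0.000303293 = 1.42 %.

1.42 %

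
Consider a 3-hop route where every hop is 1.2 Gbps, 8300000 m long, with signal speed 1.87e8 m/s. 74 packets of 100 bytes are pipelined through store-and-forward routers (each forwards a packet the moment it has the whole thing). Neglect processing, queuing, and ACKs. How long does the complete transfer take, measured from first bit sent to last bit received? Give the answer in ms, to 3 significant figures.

Per-hop transmission t_tx = L/R = 800/1200000000 = 0.000666667 ms.
Per-hop propagation t_prop = 8300000/187000000 = 44.385 ms.
Pipeline fill: first packet needs 3·t_tx to clear all hops; remaining 73 packets each add one t_tx.
Total = (3+74-1)·t_tx + 3·t_prop = 76·0.000666667 + 3·44.385 = 133 ms.

133 ms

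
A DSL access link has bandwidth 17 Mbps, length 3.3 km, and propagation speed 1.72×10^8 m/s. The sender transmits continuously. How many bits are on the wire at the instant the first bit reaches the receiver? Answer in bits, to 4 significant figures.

Propagation delay = 3300 / 172000000 = 1.9186e-05 s.
BDP = R × t_prop = 17000000 × 1.9186e-05 = 326.163 bits.

326.2 bits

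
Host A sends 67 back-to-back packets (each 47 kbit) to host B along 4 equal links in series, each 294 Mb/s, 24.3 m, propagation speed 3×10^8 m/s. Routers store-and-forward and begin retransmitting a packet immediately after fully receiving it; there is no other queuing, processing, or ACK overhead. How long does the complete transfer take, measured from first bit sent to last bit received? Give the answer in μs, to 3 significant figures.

11200 μs

Per-hop transmission t_tx = L/R = 47000/294000000 = 159.864 μs.
Per-hop propagation t_prop = 24.3/300000000 = 0.081 μs.
Pipeline fill: first packet needs 4·t_tx to clear all hops; remaining 66 packets each add one t_tx.
Total = (4+67-1)·t_tx + 4·t_prop = 70·159.864 + 4·0.081 = 11200 μs.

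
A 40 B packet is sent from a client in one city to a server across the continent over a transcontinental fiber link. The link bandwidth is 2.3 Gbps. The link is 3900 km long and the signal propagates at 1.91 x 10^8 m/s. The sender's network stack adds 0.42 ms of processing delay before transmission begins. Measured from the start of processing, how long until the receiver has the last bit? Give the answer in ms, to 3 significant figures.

20.8 ms

L = 40 × 8 = 320 bits.
Transmission delay = L/R = 320 / 2300000000 = 0.00013913 ms.
Propagation delay = d/s = 3900000 m / 191000000 m/s = 20.4188 ms.
Plus processing delay 0.42 ms = 0.42 ms.
Total = 20.8 ms.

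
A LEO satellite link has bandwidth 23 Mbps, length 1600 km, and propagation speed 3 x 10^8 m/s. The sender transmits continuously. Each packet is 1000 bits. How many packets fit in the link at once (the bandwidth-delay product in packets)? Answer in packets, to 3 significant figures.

123 packets

Propagation delay = 1600000 / 300000000 = 0.00533333 s.
BDP = R × t_prop = 23000000 × 0.00533333 = 122667 bits.
In packets of 1000 bits: 123 packets.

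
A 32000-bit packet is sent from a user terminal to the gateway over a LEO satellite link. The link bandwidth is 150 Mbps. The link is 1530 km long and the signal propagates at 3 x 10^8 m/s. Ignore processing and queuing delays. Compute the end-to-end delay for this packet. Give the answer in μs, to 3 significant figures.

5310 μs

Transmission delay = L/R = 32000 / 150000000 = 213.333 μs.
Propagation delay = d/s = 1530000 m / 300000000 m/s = 5100 μs.
Total = 5310 μs.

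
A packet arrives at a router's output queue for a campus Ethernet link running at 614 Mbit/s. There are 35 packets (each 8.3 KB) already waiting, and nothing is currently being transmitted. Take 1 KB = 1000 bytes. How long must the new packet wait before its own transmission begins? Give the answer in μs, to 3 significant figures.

3790 μs

Each queued packet: L/R = 66400/614000000 = 108.143 μs.
35 queued → 3785.02 μs.
Queuing delay = 3790 μs.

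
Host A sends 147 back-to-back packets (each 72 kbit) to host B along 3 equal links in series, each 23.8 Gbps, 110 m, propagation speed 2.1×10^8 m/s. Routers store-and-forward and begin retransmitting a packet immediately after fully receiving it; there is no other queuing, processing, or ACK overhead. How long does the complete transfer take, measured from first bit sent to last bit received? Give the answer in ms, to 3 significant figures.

0.452 ms

Per-hop transmission t_tx = L/R = 72000/23800000000 = 0.00302521 ms.
Per-hop propagation t_prop = 110/210000000 = 0.00052381 ms.
Pipeline fill: first packet needs 3·t_tx to clear all hops; remaining 146 packets each add one t_tx.
Total = (3+147-1)·t_tx + 3·t_prop = 149·0.00302521 + 3·0.00052381 = 0.452 ms.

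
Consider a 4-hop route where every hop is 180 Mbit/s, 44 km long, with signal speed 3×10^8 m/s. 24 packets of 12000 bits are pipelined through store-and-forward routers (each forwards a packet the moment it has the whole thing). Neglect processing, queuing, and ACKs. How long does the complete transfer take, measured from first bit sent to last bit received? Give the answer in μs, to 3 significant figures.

Per-hop transmission t_tx = L/R = 12000/180000000 = 66.6667 μs.
Per-hop propagation t_prop = 44000/300000000 = 146.667 μs.
Pipeline fill: first packet needs 4·t_tx to clear all hops; remaining 23 packets each add one t_tx.
Total = (4+24-1)·t_tx + 4·t_prop = 27·66.6667 + 4·146.667 = 2390 μs.

2390 μs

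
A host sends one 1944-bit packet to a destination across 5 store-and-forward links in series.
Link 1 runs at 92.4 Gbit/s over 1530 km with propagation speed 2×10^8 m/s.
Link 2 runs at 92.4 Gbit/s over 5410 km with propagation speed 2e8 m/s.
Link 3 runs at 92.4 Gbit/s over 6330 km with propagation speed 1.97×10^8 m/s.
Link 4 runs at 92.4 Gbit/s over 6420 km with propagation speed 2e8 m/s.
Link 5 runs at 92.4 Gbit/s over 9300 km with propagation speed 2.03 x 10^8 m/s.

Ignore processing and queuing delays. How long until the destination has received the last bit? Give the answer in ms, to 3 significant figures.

Transmission delay per hop = L/R = 1944/92400000000 = 2.1039e-05 ms; 5 hops → 0.000105195 ms.
Propagation delays (d/s per hop): 7.65, 27.05, 32.132, 32.1, 45.8128 ms; sum = 144.745 ms.
End-to-end = 145 ms.

145 ms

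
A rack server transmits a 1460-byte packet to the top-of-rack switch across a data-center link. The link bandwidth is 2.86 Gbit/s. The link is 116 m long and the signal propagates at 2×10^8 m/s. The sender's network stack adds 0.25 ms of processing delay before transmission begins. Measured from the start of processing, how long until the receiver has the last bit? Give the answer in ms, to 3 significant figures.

0.255 ms

L = 1460 × 8 = 11680 bits.
Transmission delay = L/R = 11680 / 2860000000 = 0.00408392 ms.
Propagation delay = d/s = 116 m / 200000000 m/s = 0.00058 ms.
Plus processing delay 0.25 ms = 0.25 ms.
Total = 0.255 ms.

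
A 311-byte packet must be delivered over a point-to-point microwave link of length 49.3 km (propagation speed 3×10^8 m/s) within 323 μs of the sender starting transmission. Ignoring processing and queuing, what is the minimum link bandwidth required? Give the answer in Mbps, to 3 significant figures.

15.7 Mbps

L = 2488 bits.
Propagation delay = 49300 / 300000000 = 164.333 μs.
Transmission budget = 323 − 164.333 = 158.667 μs.
R ≥ L / t_tx = 2488 bits / 0.000158667 s = 15.7 Mbps.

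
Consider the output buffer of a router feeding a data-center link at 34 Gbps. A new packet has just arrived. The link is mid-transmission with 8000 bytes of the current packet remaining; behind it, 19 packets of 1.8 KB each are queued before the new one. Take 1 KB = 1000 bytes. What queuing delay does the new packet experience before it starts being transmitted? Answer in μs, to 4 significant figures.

Each queued packet: L/R = 14400/34000000000 = 0.423529 μs.
19 queued → 8.04706 μs.
Plus remaining 64000 bits of current packet: 1.88235 μs.
Queuing delay = 9.929 μs.

9.929 μs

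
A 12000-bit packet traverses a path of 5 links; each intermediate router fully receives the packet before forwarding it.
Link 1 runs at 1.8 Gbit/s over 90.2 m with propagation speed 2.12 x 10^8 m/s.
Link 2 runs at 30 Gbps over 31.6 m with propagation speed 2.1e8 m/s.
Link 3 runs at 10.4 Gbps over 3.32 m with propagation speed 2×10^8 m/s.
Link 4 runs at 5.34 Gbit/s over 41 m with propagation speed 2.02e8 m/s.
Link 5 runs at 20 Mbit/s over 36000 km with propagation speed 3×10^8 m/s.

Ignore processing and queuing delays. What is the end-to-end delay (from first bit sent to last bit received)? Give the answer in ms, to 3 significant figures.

121 ms

Transmission delays (L/R per hop): 0.00666667, 0.0004, 0.00115385, 0.00224719, 0.6 ms; sum = 0.610468 ms.
Propagation delays (d/s per hop): 0.000425472, 0.000150476, 1.66e-05, 0.00020297, 120 ms; sum = 120.001 ms.
End-to-end = 121 ms.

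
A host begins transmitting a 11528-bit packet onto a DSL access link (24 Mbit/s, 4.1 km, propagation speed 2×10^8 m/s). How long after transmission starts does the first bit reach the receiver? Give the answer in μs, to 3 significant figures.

20.5 μs

First bit experiences only propagation delay: d/s = 4100/200000000 = 20.5 μs.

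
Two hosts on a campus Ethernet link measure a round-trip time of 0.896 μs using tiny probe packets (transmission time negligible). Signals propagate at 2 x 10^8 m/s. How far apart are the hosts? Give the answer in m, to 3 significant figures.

One-way propagation = RTT/2 = 0.448 μs.
d = s × t = 200000000 × 4.48e-07 = 89.6 m.

89.6 m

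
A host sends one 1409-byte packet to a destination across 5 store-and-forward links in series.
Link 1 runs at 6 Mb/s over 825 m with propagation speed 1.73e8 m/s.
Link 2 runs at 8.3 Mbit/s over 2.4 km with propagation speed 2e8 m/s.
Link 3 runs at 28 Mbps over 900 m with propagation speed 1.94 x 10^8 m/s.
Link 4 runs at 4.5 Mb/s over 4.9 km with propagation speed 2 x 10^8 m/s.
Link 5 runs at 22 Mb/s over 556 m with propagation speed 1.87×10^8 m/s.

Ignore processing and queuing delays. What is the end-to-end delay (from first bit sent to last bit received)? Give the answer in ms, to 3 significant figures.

6.71 ms

L = 1409 × 8 = 11272 bits.
Transmission delays (L/R per hop): 1.87867, 1.35807, 0.402571, 2.50489, 0.512364 ms; sum = 6.65656 ms.
Propagation delays (d/s per hop): 0.00476879, 0.012, 0.00463918, 0.0245, 0.00297326 ms; sum = 0.0488812 ms.
End-to-end = 6.71 ms.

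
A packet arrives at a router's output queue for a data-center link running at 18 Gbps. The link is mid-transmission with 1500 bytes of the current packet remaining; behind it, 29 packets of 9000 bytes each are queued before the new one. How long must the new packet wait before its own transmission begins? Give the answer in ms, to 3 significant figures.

Each queued packet: L/R = 72000/18000000000 = 0.004 ms.
29 queued → 0.116 ms.
Plus remaining 12000 bits of current packet: 0.000666667 ms.
Queuing delay = 0.117 ms.

0.117 ms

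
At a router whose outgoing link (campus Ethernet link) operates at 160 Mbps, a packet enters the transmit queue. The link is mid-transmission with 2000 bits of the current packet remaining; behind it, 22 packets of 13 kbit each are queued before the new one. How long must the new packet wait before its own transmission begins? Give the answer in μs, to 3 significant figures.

Each queued packet: L/R = 13000/160000000 = 81.25 μs.
22 queued → 1787.5 μs.
Plus remaining 2000 bits of current packet: 12.5 μs.
Queuing delay = 1800 μs.

1800 μs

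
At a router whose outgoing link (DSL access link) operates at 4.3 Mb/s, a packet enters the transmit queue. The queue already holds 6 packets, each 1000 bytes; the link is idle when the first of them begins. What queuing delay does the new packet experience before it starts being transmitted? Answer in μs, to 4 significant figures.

Each queued packet: L/R = 8000/4300000 = 1860.47 μs.
6 queued → 11162.8 μs.
Queuing delay = 11160 μs.

11160 μs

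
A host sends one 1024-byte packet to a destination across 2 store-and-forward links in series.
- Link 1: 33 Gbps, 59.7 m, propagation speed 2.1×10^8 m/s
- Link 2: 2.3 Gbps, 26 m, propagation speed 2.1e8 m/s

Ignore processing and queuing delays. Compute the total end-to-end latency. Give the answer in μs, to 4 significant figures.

L = 1024 × 8 = 8192 bits.
Transmission delays (L/R per hop): 0.248242, 3.56174 μs; sum = 3.80998 μs.
Propagation delays (d/s per hop): 0.284286, 0.12381 μs; sum = 0.408095 μs.
End-to-end = 4.218 μs.

4.218 μs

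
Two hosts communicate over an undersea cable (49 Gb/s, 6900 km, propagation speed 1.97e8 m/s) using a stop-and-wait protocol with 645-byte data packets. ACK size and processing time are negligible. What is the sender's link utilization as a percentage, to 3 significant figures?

t_tx = L/R = 5160/49000000000 = 1.05306e-07 s.
t_prop = 6900000/197000000 = 0.0350254 s; RTT = 0.0700508 s.
Cycle = t_tx + RTT = 0.0700509 s.
Utilization = t_tx / cycle = 1.05306e-07/0.0700509 = 0.000150 %.

0.000150 %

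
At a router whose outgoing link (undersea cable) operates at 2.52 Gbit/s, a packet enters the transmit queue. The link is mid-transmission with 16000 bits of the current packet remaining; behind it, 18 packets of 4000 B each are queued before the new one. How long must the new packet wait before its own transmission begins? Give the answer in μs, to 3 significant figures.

235 μs

Each queued packet: L/R = 32000/2520000000 = 12.6984 μs.
18 queued → 228.571 μs.
Plus remaining 16000 bits of current packet: 6.34921 μs.
Queuing delay = 235 μs.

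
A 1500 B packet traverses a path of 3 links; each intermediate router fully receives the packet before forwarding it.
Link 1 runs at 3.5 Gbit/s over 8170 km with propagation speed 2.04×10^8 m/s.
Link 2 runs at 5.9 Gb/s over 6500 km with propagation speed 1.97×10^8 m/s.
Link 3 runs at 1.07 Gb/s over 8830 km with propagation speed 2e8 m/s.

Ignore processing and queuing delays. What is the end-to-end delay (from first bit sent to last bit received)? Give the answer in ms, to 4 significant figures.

117.2 ms

L = 1500 × 8 = 12000 bits.
Transmission delays (L/R per hop): 0.00342857, 0.0020339, 0.011215 ms; sum = 0.0166774 ms.
Propagation delays (d/s per hop): 40.049, 32.9949, 44.15 ms; sum = 117.194 ms.
End-to-end = 117.2 ms.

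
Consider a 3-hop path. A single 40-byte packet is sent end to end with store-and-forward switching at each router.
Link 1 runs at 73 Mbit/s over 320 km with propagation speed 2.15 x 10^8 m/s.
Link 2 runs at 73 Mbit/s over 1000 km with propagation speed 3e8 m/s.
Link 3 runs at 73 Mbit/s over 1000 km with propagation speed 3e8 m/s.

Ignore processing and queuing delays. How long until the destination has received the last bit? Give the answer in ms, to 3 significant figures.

8.17 ms

L = 40 × 8 = 320 bits.
Transmission delay per hop = L/R = 320/73000000 = 0.00438356 ms; 3 hops → 0.0131507 ms.
Propagation delays (d/s per hop): 1.48837, 3.33333, 3.33333 ms; sum = 8.15504 ms.
End-to-end = 8.17 ms.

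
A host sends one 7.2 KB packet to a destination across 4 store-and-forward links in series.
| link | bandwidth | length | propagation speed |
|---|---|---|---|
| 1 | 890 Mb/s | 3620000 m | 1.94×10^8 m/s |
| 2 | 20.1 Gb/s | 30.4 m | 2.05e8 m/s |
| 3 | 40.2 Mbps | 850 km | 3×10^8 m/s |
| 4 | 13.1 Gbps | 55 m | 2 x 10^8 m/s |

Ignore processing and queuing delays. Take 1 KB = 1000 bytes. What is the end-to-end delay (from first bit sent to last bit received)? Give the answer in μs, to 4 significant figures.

L = 57600 bits.
Transmission delays (L/R per hop): 64.7191, 2.86567, 1432.84, 4.39695 μs; sum = 1504.82 μs.
Propagation delays (d/s per hop): 18659.8, 0.148293, 2833.33, 0.275 μs; sum = 21493.6 μs.
End-to-end = 23000 μs.

23000 μs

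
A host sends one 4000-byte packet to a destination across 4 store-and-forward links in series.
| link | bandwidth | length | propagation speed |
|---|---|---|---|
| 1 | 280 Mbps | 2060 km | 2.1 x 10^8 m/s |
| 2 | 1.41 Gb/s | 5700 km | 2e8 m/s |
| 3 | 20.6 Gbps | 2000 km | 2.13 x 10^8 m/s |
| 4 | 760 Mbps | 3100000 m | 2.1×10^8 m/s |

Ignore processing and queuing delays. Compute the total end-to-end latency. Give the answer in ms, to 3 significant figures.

62.6 ms

L = 4000 × 8 = 32000 bits.
Transmission delays (L/R per hop): 0.114286, 0.022695, 0.0015534, 0.0421053 ms; sum = 0.180639 ms.
Propagation delays (d/s per hop): 9.80952, 28.5, 9.38967, 14.7619 ms; sum = 62.4611 ms.
End-to-end = 62.6 ms.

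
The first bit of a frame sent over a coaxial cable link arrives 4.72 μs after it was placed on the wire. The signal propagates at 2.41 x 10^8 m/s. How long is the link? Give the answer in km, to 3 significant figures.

d = s × t_prop = 241000000 × 4.72e-06 = 1.14 km.

1.14 km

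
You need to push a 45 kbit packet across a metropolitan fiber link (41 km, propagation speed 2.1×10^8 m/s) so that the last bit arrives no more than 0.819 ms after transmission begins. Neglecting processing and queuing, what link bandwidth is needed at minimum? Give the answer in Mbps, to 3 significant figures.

Propagation delay = 41000 / 210000000 = 0.195238 ms.
Transmission budget = 0.819 − 0.195238 = 0.623762 ms.
R ≥ L / t_tx = 45000 bits / 0.000623762 s = 72.1 Mbps.

72.1 Mbps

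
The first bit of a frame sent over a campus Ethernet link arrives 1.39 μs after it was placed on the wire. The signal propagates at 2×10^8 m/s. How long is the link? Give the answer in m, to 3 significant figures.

d = s × t_prop = 200000000 × 1.39e-06 = 278 m.

278 m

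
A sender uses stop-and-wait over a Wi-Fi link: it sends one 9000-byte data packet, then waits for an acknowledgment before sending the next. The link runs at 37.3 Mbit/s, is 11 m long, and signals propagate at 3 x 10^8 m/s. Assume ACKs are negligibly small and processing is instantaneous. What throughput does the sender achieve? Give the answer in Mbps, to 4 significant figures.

t_tx = L/R = 72000/37300000 = 0.00193029 s.
t_prop = 11/300000000 = 3.66667e-08 s; RTT = 7.33333e-08 s.
Cycle = t_tx + RTT = 0.00193037 s.
Throughput = L / cycle = 72000 / 0.00193037 = 37.30 Mbps.

37.30 Mbps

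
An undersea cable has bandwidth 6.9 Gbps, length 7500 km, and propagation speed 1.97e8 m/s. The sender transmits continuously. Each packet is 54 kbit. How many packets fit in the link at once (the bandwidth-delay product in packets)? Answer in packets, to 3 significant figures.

Propagation delay = 7500000 / 197000000 = 0.0380711 s.
BDP = R × t_prop = 6900000000 × 0.0380711 = 262690000 bits.
In packets of 54000 bits: 4860 packets.

4860 packets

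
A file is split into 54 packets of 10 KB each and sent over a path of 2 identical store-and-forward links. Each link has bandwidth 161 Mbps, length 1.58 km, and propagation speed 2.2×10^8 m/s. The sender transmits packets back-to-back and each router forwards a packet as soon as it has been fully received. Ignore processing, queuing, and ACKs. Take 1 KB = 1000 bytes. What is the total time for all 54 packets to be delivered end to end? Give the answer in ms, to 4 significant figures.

27.34 ms

Per-hop transmission t_tx = L/R = 80000/161000000 = 0.496894 ms.
Per-hop propagation t_prop = 1580/2.2e+08 = 0.00718182 ms.
Pipeline fill: first packet needs 2·t_tx to clear all hops; remaining 53 packets each add one t_tx.
Total = (2+54-1)·t_tx + 2·t_prop = 55·0.496894 + 2·0.00718182 = 27.34 ms.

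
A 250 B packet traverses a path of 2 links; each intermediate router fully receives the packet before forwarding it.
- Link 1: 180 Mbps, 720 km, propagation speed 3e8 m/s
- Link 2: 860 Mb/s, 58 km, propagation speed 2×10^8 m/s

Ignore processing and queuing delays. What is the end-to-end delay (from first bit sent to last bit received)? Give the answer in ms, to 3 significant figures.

2.70 ms

L = 250 × 8 = 2000 bits.
Transmission delays (L/R per hop): 0.0111111, 0.00232558 ms; sum = 0.0134367 ms.
Propagation delays (d/s per hop): 2.4, 0.29 ms; sum = 2.69 ms.
End-to-end = 2.70 ms.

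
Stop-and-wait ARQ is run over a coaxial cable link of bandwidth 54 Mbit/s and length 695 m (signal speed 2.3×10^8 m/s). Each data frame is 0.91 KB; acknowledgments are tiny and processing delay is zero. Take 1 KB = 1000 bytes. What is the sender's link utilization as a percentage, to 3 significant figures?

95.7 %

t_tx = L/R = 7280/54000000 = 0.000134815 s.
t_prop = 695/2.3e+08 = 3.02174e-06 s; RTT = 6.04348e-06 s.
Cycle = t_tx + RTT = 0.000140858 s.
Utilization = t_tx / cycle = 0.000134815/0.000140858 = 95.7 %.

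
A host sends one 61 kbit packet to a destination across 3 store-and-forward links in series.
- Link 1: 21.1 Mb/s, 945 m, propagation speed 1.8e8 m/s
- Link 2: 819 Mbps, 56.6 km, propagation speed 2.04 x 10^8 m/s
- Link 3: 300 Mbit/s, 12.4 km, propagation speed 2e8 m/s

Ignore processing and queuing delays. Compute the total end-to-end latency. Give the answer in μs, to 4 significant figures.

L = 61000 bits.
Transmission delays (L/R per hop): 2891, 74.4811, 203.333 μs; sum = 3168.81 μs.
Propagation delays (d/s per hop): 5.25, 277.451, 62 μs; sum = 344.701 μs.
End-to-end = 3514 μs.

3514 μs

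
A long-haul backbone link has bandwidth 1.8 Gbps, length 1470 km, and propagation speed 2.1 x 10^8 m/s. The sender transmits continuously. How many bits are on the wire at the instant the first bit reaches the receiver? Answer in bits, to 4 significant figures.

12600000 bits

Propagation delay = 1470000 / 210000000 = 0.007 s.
BDP = R × t_prop = 1800000000 × 0.007 = 12600000 bits.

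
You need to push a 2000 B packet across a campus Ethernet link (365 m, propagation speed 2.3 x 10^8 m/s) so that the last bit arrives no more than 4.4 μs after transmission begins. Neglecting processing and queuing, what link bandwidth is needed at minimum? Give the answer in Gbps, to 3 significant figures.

5.69 Gbps

L = 16000 bits.
Propagation delay = 365 / 2.3e+08 = 1.58696 μs.
Transmission budget = 4.4 − 1.58696 = 2.81304 μs.
R ≥ L / t_tx = 16000 bits / 2.81304e-06 s = 5.69 Gbps.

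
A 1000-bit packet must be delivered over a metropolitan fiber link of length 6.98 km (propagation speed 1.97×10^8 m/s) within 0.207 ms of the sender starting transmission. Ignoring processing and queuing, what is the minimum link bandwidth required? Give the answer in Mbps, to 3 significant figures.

5.83 Mbps

Propagation delay = 6980 / 197000000 = 0.0354315 ms.
Transmission budget = 0.207 − 0.0354315 = 0.171569 ms.
R ≥ L / t_tx = 1000 bits / 0.000171569 s = 5.83 Mbps.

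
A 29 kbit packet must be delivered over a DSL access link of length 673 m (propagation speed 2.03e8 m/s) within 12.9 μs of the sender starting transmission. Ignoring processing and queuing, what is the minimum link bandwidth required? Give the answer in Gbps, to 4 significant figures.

Propagation delay = 673 / 2.03e+08 = 3.31527 μs.
Transmission budget = 12.9 − 3.31527 = 9.58473 μs.
R ≥ L / t_tx = 29000 bits / 9.58473e-06 s = 3.026 Gbps.

3.026 Gbps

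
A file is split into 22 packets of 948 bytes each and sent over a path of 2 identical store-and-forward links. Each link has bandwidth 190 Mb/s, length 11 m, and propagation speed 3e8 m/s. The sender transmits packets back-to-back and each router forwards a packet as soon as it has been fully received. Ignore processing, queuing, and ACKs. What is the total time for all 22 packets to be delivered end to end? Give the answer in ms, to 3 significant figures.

0.918 ms

Per-hop transmission t_tx = L/R = 7584/190000000 = 0.0399158 ms.
Per-hop propagation t_prop = 11/300000000 = 3.66667e-05 ms.
Pipeline fill: first packet needs 2·t_tx to clear all hops; remaining 21 packets each add one t_tx.
Total = (2+22-1)·t_tx + 2·t_prop = 23·0.0399158 + 2·3.66667e-05 = 0.918 ms.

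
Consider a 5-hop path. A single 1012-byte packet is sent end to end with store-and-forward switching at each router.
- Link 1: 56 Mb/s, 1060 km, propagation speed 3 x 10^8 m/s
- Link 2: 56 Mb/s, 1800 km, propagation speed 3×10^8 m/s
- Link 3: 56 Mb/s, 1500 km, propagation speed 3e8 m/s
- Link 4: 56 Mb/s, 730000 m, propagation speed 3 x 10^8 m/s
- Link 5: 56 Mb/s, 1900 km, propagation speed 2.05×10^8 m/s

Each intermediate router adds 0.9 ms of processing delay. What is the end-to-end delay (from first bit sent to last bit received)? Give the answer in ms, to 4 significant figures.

30.56 ms

L = 1012 × 8 = 8096 bits.
Transmission delay per hop = L/R = 8096/56000000 = 0.144571 ms; 5 hops → 0.722857 ms.
Propagation delays (d/s per hop): 3.53333, 6, 5, 2.43333, 9.26829 ms; sum = 26.235 ms.
Processing at 4 router(s): 4 × 0.9 ms = 3.6 ms.
End-to-end = 30.56 ms.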